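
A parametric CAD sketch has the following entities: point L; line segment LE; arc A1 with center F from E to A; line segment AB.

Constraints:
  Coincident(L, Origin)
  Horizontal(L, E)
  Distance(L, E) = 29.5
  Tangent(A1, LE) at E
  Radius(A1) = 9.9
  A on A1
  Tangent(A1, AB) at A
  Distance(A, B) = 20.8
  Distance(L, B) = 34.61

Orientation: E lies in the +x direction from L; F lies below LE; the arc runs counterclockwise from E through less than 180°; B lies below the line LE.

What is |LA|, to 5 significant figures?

21.605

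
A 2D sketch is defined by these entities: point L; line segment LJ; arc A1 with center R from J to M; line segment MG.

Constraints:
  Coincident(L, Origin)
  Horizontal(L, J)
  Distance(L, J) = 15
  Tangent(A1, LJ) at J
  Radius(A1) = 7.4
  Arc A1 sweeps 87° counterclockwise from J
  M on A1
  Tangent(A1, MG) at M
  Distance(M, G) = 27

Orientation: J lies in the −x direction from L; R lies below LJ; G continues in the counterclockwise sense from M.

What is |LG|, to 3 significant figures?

41.5

On A1, J sits at bearing 90° from R; an 87° counterclockwise sweep puts M at bearing 177°, so M = R + 7.4·(cos 177°, sin 177°) = (-22.4, -7.01). The tangent condition forces RM to be normal to MG, so MG runs along (−sin 177°, cos 177°); with |MG| = 27.0, G = (-23.8, -34.0). Then |LG| = |G − L| = 41.5.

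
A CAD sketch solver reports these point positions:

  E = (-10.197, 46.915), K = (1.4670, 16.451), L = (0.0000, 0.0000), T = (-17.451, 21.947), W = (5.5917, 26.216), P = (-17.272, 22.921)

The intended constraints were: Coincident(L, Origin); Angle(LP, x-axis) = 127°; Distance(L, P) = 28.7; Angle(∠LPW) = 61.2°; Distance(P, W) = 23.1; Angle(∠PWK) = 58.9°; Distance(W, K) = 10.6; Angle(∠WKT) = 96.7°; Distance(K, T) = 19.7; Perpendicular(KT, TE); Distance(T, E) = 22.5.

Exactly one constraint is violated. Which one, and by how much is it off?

Distance(T, E) = 22.5 — off by 3.50.

L = (0.00, 0.00) ✓; LP at 127.0° ✓; |LP| = 28.70 ✓; ∠LPW = 61.20° ✓; |PW| = 23.10 ✓; ∠PWK = 58.90° ✓; |WK| = 10.60 ✓; ∠WKT = 96.70° ✓; |KT| = 19.70 ✓; ∠(KT, TE) = 90.00° ✓; |TE| = 26.00 ✗.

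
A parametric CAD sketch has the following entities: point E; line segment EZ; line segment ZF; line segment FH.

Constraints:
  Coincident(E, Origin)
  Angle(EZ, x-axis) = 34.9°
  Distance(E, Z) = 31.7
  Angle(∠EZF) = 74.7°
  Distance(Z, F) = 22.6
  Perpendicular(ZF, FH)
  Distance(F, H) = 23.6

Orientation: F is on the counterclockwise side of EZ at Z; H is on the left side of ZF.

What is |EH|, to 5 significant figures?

15.853

E is at the origin; EZ runs at 34.9° with length 31.7, so Z = 31.7·(cos 34.9°, sin 34.9°) = (25.999, 18.137). ∠EZF = 74.7°, so ZF runs at 34.9° + (180° − 74.7°) = 140.20° from the x-axis; with |ZF| = 22.6, F = Z + 22.6·(cos 140.20°, sin 140.20°) = (8.6356, 32.604). ZF ⟂ FH; with |FH| = 23.6 on the left of ZF, H = F + 23.6·(-0.64011, -0.76828) = (-6.4710, 14.472). Then |EH| = |H − E| = 15.853.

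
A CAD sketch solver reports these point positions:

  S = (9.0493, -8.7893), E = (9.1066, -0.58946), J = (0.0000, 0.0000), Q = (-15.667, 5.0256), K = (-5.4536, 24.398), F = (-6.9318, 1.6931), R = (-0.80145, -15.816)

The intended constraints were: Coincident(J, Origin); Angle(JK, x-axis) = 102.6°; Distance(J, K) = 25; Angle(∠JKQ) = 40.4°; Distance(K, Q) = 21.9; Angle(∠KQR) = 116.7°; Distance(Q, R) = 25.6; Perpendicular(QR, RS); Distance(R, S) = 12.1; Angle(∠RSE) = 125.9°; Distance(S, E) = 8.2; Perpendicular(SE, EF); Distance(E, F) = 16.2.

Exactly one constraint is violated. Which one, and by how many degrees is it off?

Perpendicular(SE, EF) — off by 7.70°.

J = (0.00, 0.00) ✓; JK at 102.6° ✓; |JK| = 25.00 ✓; ∠JKQ = 40.40° ✓; |KQ| = 21.90 ✓; ∠KQR = 116.7° ✓; |QR| = 25.60 ✓; ∠(QR, RS) = 90.00° ✓; |RS| = 12.10 ✓; ∠RSE = 125.9° ✓; |SE| = 8.200 ✓; ∠(SE, EF) = 82.30° ✗; |EF| = 16.20 ✓.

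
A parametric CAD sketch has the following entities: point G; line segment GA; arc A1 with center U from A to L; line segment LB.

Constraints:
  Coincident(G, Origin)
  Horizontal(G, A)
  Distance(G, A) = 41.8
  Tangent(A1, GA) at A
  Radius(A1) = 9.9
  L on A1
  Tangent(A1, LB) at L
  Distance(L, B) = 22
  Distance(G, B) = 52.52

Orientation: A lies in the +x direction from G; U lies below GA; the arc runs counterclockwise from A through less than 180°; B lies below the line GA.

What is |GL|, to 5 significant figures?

35.119

Checks: |UL| = 9.900 ✓; ∠(UL, LB) = 90.00° ✓; |LB| = 22.00 ✓; |GB| = 52.52 ✓.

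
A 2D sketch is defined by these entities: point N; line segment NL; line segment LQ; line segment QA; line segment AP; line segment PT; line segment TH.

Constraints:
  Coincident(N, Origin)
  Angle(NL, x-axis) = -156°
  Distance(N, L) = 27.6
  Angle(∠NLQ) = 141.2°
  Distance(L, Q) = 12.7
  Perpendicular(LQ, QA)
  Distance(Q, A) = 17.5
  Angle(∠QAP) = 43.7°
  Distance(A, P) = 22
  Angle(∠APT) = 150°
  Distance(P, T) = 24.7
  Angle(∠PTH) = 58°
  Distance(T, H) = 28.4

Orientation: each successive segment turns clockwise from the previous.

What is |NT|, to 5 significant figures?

41.821

N is at the origin; NL runs at -156.0° with length 27.6, so L = (-25.214, -11.226). ∠NLQ = 141.2° gives LQ at 165.20° from the x-axis; with |LQ| = 12.7, Q = (-37.493, -7.9818). The perpendicularity gives QA at right angles to LQ, so QA runs at 75.200°; with |QA| = 17.5, A = (-33.022, 8.9376). ∠QAP = 43.7° gives AP at -61.100° from the x-axis; with |AP| = 22.0, P = (-22.390, -10.323). ∠APT = 150.0° gives PT at -91.100° from the x-axis; with |PT| = 24.7, T = (-22.864, -35.018). Then |NT| = |T − N| = 41.821.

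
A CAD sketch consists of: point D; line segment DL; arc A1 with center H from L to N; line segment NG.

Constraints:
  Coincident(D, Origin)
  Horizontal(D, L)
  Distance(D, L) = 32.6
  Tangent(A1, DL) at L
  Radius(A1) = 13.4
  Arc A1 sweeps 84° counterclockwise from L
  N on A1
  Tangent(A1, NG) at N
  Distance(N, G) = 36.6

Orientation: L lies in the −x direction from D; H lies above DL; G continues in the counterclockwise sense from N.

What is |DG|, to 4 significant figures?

50.80

On A1, L sits at bearing -90° from H; an 84° counterclockwise sweep puts N at bearing -6°, so N = H + 13.4·(cos -6°, sin -6°) = (-19.27, 12.00). The tangent condition forces HN to be normal to NG, so NG runs along (−sin -6°, cos -6°); with |NG| = 36.6, G = (-15.45, 48.40). Then |DG| = |G − D| = 50.80.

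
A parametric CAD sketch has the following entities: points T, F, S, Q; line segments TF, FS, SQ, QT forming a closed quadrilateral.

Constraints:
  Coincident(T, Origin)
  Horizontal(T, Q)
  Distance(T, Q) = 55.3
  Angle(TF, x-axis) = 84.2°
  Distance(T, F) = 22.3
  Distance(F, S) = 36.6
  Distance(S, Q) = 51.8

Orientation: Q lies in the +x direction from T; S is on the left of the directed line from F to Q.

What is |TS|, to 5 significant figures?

54.748

Checks: |FS| = 36.60 ✓; |SQ| = 51.80 ✓.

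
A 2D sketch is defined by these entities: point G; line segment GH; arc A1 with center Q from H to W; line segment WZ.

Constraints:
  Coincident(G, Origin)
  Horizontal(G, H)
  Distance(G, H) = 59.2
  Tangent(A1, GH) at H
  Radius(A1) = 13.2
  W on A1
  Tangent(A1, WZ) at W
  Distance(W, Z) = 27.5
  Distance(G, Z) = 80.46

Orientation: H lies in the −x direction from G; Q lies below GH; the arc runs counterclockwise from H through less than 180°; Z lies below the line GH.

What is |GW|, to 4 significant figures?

73.82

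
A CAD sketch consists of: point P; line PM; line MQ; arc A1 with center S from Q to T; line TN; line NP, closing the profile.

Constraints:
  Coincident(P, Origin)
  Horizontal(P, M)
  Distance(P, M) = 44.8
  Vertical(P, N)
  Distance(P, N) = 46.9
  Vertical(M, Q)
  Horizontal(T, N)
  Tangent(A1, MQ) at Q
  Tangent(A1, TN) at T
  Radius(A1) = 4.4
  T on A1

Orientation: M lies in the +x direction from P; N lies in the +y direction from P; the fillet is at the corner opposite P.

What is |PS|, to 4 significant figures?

58.64

P and N share the same x with |PN| = 46.9 and N on the +y side, so N = (0.000, 46.90). The virtual corner opposite P is at (44.80, 46.90). The tangent condition forces SQ to be normal to MQ and tangency of A1 to TN means the radius ST is perpendicular to TN, with radius 4.4, so the center S sits 4.4 in from both sides at S = (40.40, 42.50). Then |PS| = |S − P| = 58.64.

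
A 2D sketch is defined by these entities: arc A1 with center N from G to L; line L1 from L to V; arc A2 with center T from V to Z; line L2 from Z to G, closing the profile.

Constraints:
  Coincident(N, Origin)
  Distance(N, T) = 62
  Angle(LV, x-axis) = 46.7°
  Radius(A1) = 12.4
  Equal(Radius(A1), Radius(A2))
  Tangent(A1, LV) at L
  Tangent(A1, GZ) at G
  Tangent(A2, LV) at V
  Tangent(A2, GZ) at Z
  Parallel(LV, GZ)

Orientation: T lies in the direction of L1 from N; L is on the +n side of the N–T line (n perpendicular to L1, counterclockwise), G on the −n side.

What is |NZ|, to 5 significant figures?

63.228

Tangency of A1 to both parallel lines with radius 12.4 puts L and G at N ± 12.4·n: L = (-9.0244, 8.5041), G = (9.0244, -8.5041). Equal radii place V and Z the same way about T: V = T + 12.4·n = (33.496, 53.626), Z = T − 12.4·n = (51.545, 36.618). Then |NZ| = |Z − N| = 63.228.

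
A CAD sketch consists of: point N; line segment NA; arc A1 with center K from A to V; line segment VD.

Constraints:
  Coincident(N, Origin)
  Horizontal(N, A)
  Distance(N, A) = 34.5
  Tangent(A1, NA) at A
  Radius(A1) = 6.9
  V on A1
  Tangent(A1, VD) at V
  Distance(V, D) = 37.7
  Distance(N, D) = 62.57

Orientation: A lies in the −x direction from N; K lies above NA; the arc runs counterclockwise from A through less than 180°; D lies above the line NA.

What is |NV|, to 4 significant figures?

29.96

Checks: |NA| = 34.50 ✓; |KV| = 6.900 ✓; ∠(KV, VD) = 90.00° ✓; |VD| = 37.70 ✓; |ND| = 62.57 ✓.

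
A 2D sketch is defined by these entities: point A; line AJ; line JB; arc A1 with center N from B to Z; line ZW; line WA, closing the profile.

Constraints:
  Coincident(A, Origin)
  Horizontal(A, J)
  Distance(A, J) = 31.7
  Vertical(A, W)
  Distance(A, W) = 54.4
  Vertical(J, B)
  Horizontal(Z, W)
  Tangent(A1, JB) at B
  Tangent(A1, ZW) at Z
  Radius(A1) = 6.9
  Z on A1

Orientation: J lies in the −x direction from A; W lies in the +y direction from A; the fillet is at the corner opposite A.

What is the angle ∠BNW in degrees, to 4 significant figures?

164.5°

A is at the origin; AJ is horizontal with |AJ| = 31.7 and J on the −x side, so J = (-31.70, 0.000). AW is vertical with |AW| = 54.4 and W on the +y side, so W = (0.000, 54.40). The virtual corner opposite A is at (-31.70, 54.40). Since A1 is tangent to JB there, NB ⟂ JB and the tangent condition forces NZ to be normal to ZW, with radius 6.9, so the center N sits 6.9 in from both sides at N = (-24.80, 47.50). That places the tangent points at B = (-31.70, 47.50) on JB and Z = (-24.80, 54.40) on ZW. Then cos ∠BNW = NB·NW / (|NB||NW|), giving 164.5°.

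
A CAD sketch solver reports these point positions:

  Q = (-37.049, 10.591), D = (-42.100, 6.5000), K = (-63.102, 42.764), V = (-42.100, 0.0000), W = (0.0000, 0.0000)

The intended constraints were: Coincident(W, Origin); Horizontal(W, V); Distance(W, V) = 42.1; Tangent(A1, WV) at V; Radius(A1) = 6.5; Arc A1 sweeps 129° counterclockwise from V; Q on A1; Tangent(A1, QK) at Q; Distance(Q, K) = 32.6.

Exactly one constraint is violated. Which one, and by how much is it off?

Distance(Q, K) = 32.6 — off by 8.80.

W = (0.00, 0.00) ✓; W.y = 0.00, V.y = 0.00 ✓; |WV| = 42.10 ✓; ∠(DV, VW) = 90.00° ✓; |DV| = 6.500 ✓; bearing(D→Q) − bearing(D→V) = 129.0° ✓; |DQ| = 6.500 ✓; ∠(DQ, QK) = 90.01° ✓; |QK| = 41.40 ✗.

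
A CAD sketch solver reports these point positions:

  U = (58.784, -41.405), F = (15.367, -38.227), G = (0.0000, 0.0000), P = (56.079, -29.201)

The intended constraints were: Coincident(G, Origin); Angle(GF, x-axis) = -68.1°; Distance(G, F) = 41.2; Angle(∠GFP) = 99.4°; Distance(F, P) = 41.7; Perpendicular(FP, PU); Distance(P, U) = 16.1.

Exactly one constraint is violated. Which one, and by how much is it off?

Distance(P, U) = 16.1 — off by 3.60.

G = (0.00, 0.00) ✓; GF at -68.10° ✓; |GF| = 41.20 ✓; ∠GFP = 99.40° ✓; |FP| = 41.70 ✓; ∠(FP, PU) = 90.00° ✓; |PU| = 12.50 ✗.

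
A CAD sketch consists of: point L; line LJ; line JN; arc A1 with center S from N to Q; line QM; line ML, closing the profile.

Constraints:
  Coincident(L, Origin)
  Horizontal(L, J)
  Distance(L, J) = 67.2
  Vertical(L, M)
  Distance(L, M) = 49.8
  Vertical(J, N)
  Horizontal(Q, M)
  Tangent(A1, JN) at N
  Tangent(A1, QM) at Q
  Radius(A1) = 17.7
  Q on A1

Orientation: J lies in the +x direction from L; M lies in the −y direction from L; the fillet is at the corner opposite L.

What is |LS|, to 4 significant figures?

59.00

LM is vertical with |LM| = 49.8 and M on the −y side, so M = (0.000, -49.80). The virtual corner opposite L is at (67.20, -49.80). Since A1 is tangent to JN there, SN ⟂ JN and the tangent condition forces SQ to be normal to QM, with radius 17.7, so the center S sits 17.7 in from both sides at S = (49.50, -32.10). Then |LS| = |S − L| = 59.00.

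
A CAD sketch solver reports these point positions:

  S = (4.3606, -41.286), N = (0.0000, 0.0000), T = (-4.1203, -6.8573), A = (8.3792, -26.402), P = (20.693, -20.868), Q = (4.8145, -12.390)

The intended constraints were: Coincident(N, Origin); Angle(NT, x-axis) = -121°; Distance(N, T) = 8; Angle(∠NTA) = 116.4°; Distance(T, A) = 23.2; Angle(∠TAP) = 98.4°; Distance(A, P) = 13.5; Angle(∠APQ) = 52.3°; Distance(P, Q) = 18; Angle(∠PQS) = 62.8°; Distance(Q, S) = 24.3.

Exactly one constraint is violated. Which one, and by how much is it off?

Distance(Q, S) = 24.3 — off by 4.60.

N = (0.00, 0.00) ✓; NT at -121.0° ✓; |NT| = 8.000 ✓; ∠NTA = 116.4° ✓; |TA| = 23.20 ✓; ∠TAP = 98.40° ✓; |AP| = 13.50 ✓; ∠APQ = 52.30° ✓; |PQ| = 18.00 ✓; ∠PQS = 62.80° ✓; |QS| = 28.90 ✗.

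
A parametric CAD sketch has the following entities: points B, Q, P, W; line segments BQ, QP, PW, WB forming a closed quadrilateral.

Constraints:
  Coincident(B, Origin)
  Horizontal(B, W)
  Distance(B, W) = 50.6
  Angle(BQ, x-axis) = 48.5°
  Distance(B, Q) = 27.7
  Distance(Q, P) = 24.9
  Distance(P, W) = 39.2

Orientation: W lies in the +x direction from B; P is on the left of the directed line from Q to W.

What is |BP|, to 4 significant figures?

52.47

B is at the origin; B and W share the same y with |BW| = 50.6 and W in +x, so W = (50.6, 0). BQ runs at 48.5° with |BQ| = 27.7, so Q = (18.35, 20.75). P is determined by |QP| = 24.9 and |PW| = 39.2 together: it lies at the intersection of circle(Q, 24.9) and circle(W, 39.2). With |QW| = 38.34, the foot of the radical line on QW is 7.218 from Q and the perpendicular offset is √(24.9² − 7.218²) = 23.83. Taking the left-of-QW solution: P = (37.32, 36.88).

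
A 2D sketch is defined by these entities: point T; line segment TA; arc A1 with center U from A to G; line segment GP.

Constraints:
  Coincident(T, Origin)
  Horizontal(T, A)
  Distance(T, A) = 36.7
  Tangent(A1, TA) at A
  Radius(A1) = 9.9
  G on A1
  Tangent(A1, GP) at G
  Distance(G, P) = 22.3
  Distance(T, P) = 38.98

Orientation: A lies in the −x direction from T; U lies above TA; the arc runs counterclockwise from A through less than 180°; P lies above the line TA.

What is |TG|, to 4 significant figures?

28.23

T is at the origin; T and A share the same y with |TA| = 36.7 and A on the −x side, so A = (-36.70, 0.000). A1 meets TA tangentially, so UA is at right angles to TA, so U = A + (0, 9.9) = (-36.70, 9.900). Since UG ⟂ GP (tangency), |UP| = √(9.9² + 22.3²) = 24.40 regardless of where G sits on A1. So P lies on both circle(T, 38.98) and circle(U, 24.40); the above-TA intersection is P = (-23.99, 30.73). G is the foot of the tangent from P: G = (-26.88, 8.614).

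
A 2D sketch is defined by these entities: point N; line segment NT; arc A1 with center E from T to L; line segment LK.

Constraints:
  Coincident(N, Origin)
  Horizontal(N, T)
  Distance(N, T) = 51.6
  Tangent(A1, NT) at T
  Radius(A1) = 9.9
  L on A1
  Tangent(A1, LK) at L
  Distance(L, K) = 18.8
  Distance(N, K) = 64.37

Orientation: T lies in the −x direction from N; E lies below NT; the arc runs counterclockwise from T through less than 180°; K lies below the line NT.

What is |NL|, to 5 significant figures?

62.429

Checks: |EL| = 9.900 ✓; ∠(EL, LK) = 90.00° ✓; |LK| = 18.80 ✓; |NK| = 64.37 ✓.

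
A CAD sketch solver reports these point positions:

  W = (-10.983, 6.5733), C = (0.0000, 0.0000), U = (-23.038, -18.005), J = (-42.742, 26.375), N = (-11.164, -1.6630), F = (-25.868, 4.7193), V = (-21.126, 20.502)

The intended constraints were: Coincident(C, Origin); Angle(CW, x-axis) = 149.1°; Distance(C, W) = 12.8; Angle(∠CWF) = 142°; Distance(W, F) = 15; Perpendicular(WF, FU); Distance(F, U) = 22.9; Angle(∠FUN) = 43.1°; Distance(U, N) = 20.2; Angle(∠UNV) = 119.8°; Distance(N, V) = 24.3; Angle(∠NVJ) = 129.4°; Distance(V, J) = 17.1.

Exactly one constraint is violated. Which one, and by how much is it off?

Distance(V, J) = 17.1 — off by 5.30.

C = (0.00, 0.00) ✓; CW at 149.1° ✓; |CW| = 12.80 ✓; ∠CWF = 142.0° ✓; |WF| = 15.00 ✓; ∠(WF, FU) = 90.00° ✓; |FU| = 22.90 ✓; ∠FUN = 43.10° ✓; |UN| = 20.20 ✓; ∠UNV = 119.8° ✓; |NV| = 24.30 ✓; ∠NVJ = 129.4° ✓; |VJ| = 22.40 ✗.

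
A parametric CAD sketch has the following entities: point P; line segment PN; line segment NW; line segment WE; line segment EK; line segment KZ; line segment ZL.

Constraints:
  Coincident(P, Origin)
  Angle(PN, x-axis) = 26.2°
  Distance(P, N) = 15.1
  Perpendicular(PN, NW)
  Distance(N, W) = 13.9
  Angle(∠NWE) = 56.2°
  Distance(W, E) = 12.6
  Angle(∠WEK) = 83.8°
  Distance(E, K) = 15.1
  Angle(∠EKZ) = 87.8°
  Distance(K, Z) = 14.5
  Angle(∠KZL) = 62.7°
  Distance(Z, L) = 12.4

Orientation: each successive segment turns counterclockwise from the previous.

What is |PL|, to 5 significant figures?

16.423

∠EKZ = 87.8° gives KZ at 68.400° from the x-axis; with |KZ| = 14.5, Z = (20.265, 15.615). ∠KZL = 62.7° gives ZL at -174.30° from the x-axis; with |ZL| = 12.4, L = (7.9267, 14.383). Then |PL| = |L − P| = 16.423.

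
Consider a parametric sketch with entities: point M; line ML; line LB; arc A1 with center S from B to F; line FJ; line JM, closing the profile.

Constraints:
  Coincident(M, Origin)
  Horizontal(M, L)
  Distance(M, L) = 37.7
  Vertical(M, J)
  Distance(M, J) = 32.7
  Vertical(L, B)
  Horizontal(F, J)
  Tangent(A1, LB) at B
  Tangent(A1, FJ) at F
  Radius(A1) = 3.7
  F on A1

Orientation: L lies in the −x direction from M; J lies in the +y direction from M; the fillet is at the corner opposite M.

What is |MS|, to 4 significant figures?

44.69

M is at the origin; ML is horizontal with |ML| = 37.7 and L on the −x side, so L = (-37.70, 0.000). MJ is vertical with |MJ| = 32.7 and J on the +y side, so J = (0.000, 32.70). The virtual corner opposite M is at (-37.70, 32.70). The tangent condition forces SB to be normal to LB and A1 meets FJ tangentially, so SF is at right angles to FJ, with radius 3.7, so the center S sits 3.7 in from both sides at S = (-34.00, 29.00). Then |MS| = |S − M| = 44.69.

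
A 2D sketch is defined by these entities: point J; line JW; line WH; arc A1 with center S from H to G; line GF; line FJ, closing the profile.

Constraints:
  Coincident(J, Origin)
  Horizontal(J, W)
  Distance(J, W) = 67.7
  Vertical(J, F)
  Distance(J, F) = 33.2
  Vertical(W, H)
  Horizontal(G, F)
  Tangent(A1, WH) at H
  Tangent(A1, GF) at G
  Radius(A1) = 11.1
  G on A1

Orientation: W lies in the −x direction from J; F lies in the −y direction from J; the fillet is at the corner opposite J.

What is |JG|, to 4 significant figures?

65.62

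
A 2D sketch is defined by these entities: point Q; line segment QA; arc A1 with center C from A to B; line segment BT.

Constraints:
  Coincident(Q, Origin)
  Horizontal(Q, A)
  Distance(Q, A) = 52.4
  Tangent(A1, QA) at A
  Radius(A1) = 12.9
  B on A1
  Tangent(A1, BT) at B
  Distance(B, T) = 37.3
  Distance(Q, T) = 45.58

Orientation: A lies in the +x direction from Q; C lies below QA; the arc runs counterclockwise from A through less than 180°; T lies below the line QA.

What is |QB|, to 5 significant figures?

41.645

Checks: ∠(CA, AQ) = 90.00° ✓; |CB| = 12.90 ✓; ∠(CB, BT) = 90.00° ✓; |BT| = 37.30 ✓; |QT| = 45.58 ✓.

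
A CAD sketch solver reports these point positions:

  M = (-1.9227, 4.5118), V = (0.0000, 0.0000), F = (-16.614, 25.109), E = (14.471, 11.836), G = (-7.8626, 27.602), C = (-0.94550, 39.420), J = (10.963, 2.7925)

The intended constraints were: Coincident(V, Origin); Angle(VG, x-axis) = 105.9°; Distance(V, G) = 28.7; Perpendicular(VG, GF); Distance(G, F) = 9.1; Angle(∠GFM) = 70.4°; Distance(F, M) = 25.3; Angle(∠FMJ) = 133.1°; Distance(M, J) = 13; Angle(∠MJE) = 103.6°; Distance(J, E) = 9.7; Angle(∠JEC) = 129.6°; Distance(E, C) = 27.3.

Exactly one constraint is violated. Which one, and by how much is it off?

Distance(E, C) = 27.3 — off by 4.30.

V = (0.00, 0.00) ✓; VG at 105.9° ✓; |VG| = 28.70 ✓; ∠(VG, GF) = 90.00° ✓; |GF| = 9.100 ✓; ∠GFM = 70.40° ✓; |FM| = 25.30 ✓; ∠FMJ = 133.1° ✓; |MJ| = 13.00 ✓; ∠MJE = 103.6° ✓; |JE| = 9.700 ✓; ∠JEC = 129.6° ✓; |EC| = 31.60 ✗.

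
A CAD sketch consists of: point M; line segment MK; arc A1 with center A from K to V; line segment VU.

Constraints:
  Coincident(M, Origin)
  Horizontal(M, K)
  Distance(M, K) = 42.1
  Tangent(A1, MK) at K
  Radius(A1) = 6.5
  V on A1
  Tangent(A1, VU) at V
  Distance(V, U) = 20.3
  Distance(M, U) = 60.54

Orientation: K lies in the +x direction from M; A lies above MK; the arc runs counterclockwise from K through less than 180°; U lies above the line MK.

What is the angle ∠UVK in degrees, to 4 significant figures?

146.9°

Checks: |AV| = 6.500 ✓; ∠(AV, VU) = 90.00° ✓; |VU| = 20.30 ✓; |MU| = 60.54 ✓.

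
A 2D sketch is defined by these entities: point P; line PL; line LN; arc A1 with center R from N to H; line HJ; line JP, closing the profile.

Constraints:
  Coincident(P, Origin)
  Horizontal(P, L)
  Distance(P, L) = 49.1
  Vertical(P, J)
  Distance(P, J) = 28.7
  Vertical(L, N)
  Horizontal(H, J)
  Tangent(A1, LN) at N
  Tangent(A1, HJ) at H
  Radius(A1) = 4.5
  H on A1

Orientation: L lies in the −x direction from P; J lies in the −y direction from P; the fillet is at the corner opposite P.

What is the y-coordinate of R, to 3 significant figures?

-24.2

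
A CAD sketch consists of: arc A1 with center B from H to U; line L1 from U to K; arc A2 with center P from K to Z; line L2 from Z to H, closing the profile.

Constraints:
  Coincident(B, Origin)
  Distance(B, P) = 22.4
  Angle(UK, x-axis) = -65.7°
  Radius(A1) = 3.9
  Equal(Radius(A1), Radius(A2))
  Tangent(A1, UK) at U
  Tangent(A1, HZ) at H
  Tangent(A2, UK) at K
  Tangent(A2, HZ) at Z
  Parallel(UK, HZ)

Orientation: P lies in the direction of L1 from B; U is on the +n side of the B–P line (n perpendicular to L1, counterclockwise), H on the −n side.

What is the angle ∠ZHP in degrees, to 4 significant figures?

9.877°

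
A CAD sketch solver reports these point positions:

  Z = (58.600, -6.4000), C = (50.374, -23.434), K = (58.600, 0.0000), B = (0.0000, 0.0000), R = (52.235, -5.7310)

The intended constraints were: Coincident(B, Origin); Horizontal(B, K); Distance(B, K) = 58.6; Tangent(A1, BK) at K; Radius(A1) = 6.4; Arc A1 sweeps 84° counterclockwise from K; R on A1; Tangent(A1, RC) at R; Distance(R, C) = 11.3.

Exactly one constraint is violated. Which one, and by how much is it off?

Distance(R, C) = 11.3 — off by 6.50.

B = (0.00, 0.00) ✓; B.y = 0.00, K.y = 0.00 ✓; |BK| = 58.60 ✓; ∠(ZK, KB) = 90.00° ✓; |ZK| = 6.400 ✓; bearing(Z→R) − bearing(Z→K) = 84.00° ✓; |ZR| = 6.400 ✓; ∠(ZR, RC) = 90.00° ✓; |RC| = 17.80 ✗.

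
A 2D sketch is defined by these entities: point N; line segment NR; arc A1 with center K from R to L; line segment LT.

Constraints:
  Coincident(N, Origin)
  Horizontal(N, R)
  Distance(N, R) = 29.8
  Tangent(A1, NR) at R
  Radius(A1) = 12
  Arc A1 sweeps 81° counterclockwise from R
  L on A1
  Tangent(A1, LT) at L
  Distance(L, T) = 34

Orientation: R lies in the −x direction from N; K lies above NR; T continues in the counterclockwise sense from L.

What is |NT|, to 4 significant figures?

45.49

On A1, R sits at bearing -90° from K; an 81° counterclockwise sweep puts L at bearing -9°, so L = K + 12.0·(cos -9°, sin -9°) = (-17.95, 10.12). Since A1 is tangent to LT there, KL ⟂ LT, so LT runs along (−sin -9°, cos -9°); with |LT| = 34.0, T = (-12.63, 43.70). Then |NT| = |T − N| = 45.49.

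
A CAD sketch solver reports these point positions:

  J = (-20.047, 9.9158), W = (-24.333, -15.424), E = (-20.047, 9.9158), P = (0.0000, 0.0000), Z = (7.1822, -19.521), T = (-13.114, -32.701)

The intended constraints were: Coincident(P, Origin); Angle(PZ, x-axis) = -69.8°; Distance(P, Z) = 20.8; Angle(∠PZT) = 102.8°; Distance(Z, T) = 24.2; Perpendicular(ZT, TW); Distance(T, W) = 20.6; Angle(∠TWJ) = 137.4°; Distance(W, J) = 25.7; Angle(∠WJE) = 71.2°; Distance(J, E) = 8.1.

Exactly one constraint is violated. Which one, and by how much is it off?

Distance(J, E) = 8.1 — off by 8.10.

P = (0.00, 0.00) ✓; PZ at -69.80° ✓; |PZ| = 20.80 ✓; ∠PZT = 102.8° ✓; |ZT| = 24.20 ✓; ∠(ZT, TW) = 90.00° ✓; |TW| = 20.60 ✓; ∠TWJ = 137.4° ✓; |WJ| = 25.70 ✓; ∠WJE = 71.20° ✓; |JE| = 0.000 ✗.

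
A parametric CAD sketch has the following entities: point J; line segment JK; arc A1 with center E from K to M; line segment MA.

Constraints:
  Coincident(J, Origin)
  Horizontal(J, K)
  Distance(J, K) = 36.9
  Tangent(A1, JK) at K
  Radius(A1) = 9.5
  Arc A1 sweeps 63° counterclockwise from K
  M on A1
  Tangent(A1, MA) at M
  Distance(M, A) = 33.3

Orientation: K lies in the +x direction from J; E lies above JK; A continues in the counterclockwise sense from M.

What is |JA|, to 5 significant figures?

69.808

J is at the origin; JK is horizontal with |JK| = 36.9 and K on the +x side, so K = (36.900, 0.0000). The tangent condition forces EK to be normal to JK, so E = K + (0, 9.5) = (36.900, 9.5000). On A1, K sits at bearing -90° from E; a 63° counterclockwise sweep puts M at bearing -27°, so M = E + 9.5·(cos -27°, sin -27°) = (45.365, 5.1871). Since A1 is tangent to MA there, EM ⟂ MA, so MA runs along (−sin -27°, cos -27°); with |MA| = 33.3, A = (60.482, 34.858). Then |JA| = |A − J| = 69.808.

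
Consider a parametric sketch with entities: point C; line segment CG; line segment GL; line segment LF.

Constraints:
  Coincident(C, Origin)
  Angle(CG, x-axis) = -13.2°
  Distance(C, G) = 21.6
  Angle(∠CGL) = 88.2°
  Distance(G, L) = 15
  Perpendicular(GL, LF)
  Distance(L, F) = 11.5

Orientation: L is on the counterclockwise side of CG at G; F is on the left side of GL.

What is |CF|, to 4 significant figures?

17.52

∠CGL = 88.2°, so GL runs at -13.2° + (180° − 88.2°) = 78.60° from the x-axis; with |GL| = 15.0, L = G + 15.0·(cos 78.60°, sin 78.60°) = (23.99, 9.772). The perpendicularity gives LF at right angles to GL; with |LF| = 11.5 on the left of GL, F = L + 11.5·(-0.9803, 0.1977) = (12.72, 12.04). Then |CF| = |F − C| = 17.52.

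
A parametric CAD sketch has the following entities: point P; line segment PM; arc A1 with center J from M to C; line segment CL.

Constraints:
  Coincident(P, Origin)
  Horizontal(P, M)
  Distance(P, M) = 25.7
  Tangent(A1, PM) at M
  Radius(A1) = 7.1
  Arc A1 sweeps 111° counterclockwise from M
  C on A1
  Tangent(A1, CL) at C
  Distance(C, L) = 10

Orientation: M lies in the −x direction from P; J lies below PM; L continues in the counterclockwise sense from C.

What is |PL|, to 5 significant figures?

34.446

On A1, M sits at bearing 90° from J; a 111° counterclockwise sweep puts C at bearing 201°, so C = J + 7.1·(cos 201°, sin 201°) = (-32.328, -9.6444). Tangency of A1 to CL means the radius JC is perpendicular to CL, so CL runs along (−sin 201°, cos 201°); with |CL| = 10.0, L = (-28.745, -18.980). Then |PL| = |L − P| = 34.446.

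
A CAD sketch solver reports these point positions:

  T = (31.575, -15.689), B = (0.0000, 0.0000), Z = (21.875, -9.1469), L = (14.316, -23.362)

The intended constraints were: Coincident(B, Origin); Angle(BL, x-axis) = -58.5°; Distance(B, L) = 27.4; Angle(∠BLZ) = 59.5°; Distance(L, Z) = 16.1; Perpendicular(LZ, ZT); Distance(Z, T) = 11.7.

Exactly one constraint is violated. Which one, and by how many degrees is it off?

Perpendicular(LZ, ZT) — off by 6.00°.

B = (0.00, 0.00) ✓; BL at -58.50° ✓; |BL| = 27.40 ✓; ∠BLZ = 59.50° ✓; |LZ| = 16.10 ✓; ∠(LZ, ZT) = 96.00° ✗; |ZT| = 11.70 ✓.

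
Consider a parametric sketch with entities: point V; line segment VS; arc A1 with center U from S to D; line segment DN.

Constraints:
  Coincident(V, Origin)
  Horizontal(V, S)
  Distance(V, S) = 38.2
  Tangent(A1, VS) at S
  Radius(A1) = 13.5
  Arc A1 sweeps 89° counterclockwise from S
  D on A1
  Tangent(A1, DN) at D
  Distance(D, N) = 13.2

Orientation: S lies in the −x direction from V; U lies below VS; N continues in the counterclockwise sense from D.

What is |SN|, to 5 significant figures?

29.811

On A1, S sits at bearing 90° from U; an 89° counterclockwise sweep puts D at bearing 179°, so D = U + 13.5·(cos 179°, sin 179°) = (-51.698, -13.264). Since A1 is tangent to DN there, UD ⟂ DN, so DN runs along (−sin 179°, cos 179°); with |DN| = 13.2, N = (-51.928, -26.462). Then |SN| = |N − S| = 29.811.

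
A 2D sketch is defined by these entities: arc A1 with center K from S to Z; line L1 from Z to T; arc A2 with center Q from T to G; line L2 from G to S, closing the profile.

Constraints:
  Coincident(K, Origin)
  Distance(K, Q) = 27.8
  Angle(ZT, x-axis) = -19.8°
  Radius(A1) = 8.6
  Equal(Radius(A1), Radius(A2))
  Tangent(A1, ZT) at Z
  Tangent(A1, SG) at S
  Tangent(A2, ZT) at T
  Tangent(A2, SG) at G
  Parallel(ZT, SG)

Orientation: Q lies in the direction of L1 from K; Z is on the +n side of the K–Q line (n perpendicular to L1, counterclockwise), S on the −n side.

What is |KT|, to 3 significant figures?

29.1

The slot axis is L1's direction at -19.8°, so u = (cos -19.8°, sin -19.8°) = (0.941, -0.339) and n = (−sin -19.8°, cos -19.8°) = (0.339, 0.941). K is at the origin and Q lies 27.8 along u from K, so Q = 27.8·u = (26.2, -9.42). Tangency of A1 to both parallel lines with radius 8.6 puts Z and S at K ± 8.6·n: Z = (2.91, 8.09), S = (-2.91, -8.09). Equal radii place T and G the same way about Q: T = Q + 8.6·n = (29.1, -1.33), G = Q − 8.6·n = (23.2, -17.5). Then |KT| = |T − K| = 29.1.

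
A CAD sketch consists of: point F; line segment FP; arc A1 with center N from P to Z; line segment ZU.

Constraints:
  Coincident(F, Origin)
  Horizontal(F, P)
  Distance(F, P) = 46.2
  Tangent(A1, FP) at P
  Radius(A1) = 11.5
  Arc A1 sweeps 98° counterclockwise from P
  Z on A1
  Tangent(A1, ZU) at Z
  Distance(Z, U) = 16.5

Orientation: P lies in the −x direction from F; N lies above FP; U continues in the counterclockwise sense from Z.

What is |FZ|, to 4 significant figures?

37.20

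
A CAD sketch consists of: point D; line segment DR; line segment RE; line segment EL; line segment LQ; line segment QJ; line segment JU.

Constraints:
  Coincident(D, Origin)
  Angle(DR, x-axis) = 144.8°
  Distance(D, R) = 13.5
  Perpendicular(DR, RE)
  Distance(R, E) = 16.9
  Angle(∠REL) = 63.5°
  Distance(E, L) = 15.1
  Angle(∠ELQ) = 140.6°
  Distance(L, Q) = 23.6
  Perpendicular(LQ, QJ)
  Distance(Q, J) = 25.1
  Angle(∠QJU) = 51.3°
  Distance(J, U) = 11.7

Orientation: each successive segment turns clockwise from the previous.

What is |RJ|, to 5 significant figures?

21.631

∠ELQ = 140.6° gives LQ at -101.10° from the x-axis; with |LQ| = 23.6, Q = (1.3255, -14.862). LQ ⟂ QJ, so QJ runs at 168.90°; with |QJ| = 25.1, J = (-23.305, -10.030). Then |RJ| = |J − R| = 21.631.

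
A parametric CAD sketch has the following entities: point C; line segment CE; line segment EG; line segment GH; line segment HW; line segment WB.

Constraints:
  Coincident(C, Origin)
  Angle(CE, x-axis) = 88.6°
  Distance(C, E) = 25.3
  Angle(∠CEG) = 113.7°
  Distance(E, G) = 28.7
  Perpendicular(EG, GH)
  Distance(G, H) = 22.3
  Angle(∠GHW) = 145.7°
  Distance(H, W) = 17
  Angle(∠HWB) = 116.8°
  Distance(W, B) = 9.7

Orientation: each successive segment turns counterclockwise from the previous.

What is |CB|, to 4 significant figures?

23.00

C is at the origin; CE runs at 88.6° with length 25.3, so E = (0.6181, 25.29). ∠CEG = 113.7° gives EG at 154.9° from the x-axis; with |EG| = 28.7, G = (-25.37, 37.47). EG ⟂ GH, so GH runs at -115.1°; with |GH| = 22.3, H = (-34.83, 17.27). ∠GHW = 145.7° gives HW at -80.80° from the x-axis; with |HW| = 17.0, W = (-32.11, 0.4915). ∠HWB = 116.8° gives WB at -17.60° from the x-axis; with |WB| = 9.7, B = (-22.87, -2.442). Then |CB| = |B − C| = 23.00.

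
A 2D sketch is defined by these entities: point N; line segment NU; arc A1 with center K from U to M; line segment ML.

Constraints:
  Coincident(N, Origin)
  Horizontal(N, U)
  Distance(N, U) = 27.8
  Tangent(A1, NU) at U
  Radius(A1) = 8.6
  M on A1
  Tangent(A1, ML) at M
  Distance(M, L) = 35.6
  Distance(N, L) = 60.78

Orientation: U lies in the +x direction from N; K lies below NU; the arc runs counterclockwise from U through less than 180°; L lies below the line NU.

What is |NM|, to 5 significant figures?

25.681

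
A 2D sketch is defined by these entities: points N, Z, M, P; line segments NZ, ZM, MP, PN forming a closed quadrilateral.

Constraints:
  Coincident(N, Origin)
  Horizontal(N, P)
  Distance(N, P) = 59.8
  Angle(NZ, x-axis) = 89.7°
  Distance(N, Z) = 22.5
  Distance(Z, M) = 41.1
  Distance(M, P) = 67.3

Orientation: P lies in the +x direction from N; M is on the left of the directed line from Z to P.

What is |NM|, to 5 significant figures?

61.078

N is at the origin; NP is horizontal with |NP| = 59.8 and P in +x, so P = (59.8, 0). NZ runs at 89.7° with |NZ| = 22.5, so Z = (0.11781, 22.500). M is determined by |ZM| = 41.1 and |MP| = 67.3 together: it lies at the intersection of circle(Z, 41.1) and circle(P, 67.3). With |ZP| = 63.782, the foot of the radical line on ZP is 9.6274 from Z and the perpendicular offset is √(41.1² − 9.6274²) = 39.957. Taking the left-of-ZP solution: M = (23.221, 56.491).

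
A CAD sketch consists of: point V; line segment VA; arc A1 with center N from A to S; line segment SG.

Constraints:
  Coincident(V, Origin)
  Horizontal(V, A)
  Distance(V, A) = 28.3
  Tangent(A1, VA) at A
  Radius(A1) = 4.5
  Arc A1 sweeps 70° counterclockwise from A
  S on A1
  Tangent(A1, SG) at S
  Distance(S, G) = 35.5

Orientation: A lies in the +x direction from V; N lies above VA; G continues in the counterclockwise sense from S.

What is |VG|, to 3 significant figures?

57.6

V is at the origin; VA is horizontal with |VA| = 28.3 and A on the +x side, so A = (28.3, 0.00). A1 meets VA tangentially, so NA is at right angles to VA, so N = A + (0, 4.5) = (28.3, 4.50). On A1, A sits at bearing -90° from N; a 70° counterclockwise sweep puts S at bearing -20°, so S = N + 4.5·(cos -20°, sin -20°) = (32.5, 2.96). A1 meets SG tangentially, so NS is at right angles to SG, so SG runs along (−sin -20°, cos -20°); with |SG| = 35.5, G = (44.7, 36.3). Then |VG| = |G − V| = 57.6.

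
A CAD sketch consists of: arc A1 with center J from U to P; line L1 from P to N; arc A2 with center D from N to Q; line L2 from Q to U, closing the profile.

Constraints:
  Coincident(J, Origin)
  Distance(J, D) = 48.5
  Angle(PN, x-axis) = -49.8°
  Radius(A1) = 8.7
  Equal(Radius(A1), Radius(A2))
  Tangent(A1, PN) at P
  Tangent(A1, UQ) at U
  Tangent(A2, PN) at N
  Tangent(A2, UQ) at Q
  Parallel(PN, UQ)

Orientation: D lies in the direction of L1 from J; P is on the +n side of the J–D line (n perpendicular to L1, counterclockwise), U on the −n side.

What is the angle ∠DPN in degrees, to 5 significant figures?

10.170°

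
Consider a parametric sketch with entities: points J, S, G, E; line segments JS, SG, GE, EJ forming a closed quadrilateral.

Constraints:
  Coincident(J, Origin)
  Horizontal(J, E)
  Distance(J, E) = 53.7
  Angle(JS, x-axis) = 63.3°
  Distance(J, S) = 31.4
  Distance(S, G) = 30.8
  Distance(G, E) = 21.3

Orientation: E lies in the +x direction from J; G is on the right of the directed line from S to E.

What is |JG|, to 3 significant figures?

32.9

Checks: |SG| = 30.80 ✓; |GE| = 21.30 ✓.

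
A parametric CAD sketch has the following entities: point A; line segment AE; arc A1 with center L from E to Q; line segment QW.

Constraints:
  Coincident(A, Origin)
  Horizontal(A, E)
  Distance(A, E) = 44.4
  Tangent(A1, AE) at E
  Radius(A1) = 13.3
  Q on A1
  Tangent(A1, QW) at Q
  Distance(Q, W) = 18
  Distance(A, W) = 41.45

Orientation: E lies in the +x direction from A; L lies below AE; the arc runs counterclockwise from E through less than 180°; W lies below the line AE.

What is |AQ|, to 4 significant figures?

33.32

A is at the origin; AE is horizontal with |AE| = 44.4 and E on the +x side, so E = (44.40, 0.000). Tangency of A1 to AE means the radius LE is perpendicular to AE, so L = E + (0, -13.3) = (44.40, -13.30). Since LQ ⟂ QW (tangency), |LW| = √(13.3² + 18.0²) = 22.38 regardless of where Q sits on A1. So W lies on both circle(A, 41.45) and circle(L, 22.38); the below-AE intersection is W = (29.04, -29.58). Q is the foot of the tangent from W: Q = (31.20, -11.71).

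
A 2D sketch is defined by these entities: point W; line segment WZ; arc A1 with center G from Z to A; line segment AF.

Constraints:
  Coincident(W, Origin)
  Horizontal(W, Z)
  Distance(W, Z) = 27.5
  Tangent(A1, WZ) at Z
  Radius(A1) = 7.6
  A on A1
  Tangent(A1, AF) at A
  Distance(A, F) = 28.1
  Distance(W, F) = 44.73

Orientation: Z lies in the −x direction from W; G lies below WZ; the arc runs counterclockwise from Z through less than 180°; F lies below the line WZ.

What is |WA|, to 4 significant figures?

36.12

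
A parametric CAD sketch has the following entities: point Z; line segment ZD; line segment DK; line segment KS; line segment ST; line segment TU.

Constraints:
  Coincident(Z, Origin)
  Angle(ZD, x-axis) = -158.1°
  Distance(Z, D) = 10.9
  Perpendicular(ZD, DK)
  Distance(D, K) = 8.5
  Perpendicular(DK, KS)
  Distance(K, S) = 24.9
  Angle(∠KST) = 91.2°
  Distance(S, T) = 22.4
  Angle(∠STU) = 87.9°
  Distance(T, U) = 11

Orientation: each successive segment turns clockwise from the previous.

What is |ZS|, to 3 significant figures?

16.4

Z is at the origin; ZD runs at -158.1° with length 10.9, so D = (-10.1, -4.07). ZD ⟂ DK, so DK runs at 112°; with |DK| = 8.5, K = (-13.3, 3.82). DK is perpendicular to KS, so KS runs at 21.9°; with |KS| = 24.9, S = (9.82, 13.1). Then |ZS| = |S − Z| = 16.4.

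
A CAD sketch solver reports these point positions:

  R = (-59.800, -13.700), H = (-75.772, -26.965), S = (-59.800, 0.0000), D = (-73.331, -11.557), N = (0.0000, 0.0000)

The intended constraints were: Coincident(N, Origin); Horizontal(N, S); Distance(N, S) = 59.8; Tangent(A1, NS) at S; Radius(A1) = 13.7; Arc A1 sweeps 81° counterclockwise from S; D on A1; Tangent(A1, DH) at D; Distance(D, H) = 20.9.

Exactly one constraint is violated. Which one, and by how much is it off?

Distance(D, H) = 20.9 — off by 5.30.

N = (0.00, 0.00) ✓; N.y = 0.00, S.y = 0.00 ✓; |NS| = 59.80 ✓; ∠(RS, SN) = 90.00° ✓; |RS| = 13.70 ✓; bearing(R→D) − bearing(R→S) = 81.00° ✓; |RD| = 13.70 ✓; ∠(RD, DH) = 90.00° ✓; |DH| = 15.60 ✗.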